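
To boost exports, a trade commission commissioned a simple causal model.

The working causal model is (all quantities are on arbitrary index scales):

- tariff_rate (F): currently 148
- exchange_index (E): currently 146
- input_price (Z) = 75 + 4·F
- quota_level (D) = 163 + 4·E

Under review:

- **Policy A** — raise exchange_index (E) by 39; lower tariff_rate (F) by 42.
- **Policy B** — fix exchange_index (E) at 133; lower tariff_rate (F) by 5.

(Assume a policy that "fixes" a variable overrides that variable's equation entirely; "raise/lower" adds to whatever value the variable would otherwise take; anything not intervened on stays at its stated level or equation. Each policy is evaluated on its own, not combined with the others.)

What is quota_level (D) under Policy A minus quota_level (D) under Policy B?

208

Policy A (E + 39, F − 42):
  E = 146 + 39 = 185
  D = 163 + 4·185 = 903
Policy B (E := 133, F − 5):
  E = 133
  D = 163 + 4·133 = 695
D: 903 − 695 = 208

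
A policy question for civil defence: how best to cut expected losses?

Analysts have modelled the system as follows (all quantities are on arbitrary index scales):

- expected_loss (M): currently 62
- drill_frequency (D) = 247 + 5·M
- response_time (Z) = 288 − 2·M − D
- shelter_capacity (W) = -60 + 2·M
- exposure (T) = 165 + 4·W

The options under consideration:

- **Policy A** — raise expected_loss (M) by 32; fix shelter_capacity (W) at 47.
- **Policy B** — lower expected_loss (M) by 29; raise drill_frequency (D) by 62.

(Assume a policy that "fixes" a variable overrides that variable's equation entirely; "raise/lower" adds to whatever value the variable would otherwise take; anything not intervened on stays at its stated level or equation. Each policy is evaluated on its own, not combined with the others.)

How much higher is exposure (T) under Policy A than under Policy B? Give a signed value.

Policy A (M + 32, W := 47):
  M = 62 + 32 = 94
  W = 47
  T = 165 + 4·47 = 353
Policy B (M − 29, D + 62):
  M = 62 − 29 = 33
  W = -60 + 2·33 = 6
  T = 165 + 4·6 = 189
T: 353 − 189 = 164

164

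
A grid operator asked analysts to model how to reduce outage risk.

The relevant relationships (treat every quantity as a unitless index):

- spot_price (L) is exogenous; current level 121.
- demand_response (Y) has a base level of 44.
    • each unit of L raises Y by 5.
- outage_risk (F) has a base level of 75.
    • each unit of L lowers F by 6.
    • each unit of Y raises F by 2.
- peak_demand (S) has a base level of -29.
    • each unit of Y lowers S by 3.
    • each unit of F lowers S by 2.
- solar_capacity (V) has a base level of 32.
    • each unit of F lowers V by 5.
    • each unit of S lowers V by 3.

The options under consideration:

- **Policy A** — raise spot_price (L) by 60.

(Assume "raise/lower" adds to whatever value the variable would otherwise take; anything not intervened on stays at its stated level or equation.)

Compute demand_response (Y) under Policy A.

949

Policy A (L + 60):
  L = 121 + 60 = 181
  Y = 44 + 5·181 = 949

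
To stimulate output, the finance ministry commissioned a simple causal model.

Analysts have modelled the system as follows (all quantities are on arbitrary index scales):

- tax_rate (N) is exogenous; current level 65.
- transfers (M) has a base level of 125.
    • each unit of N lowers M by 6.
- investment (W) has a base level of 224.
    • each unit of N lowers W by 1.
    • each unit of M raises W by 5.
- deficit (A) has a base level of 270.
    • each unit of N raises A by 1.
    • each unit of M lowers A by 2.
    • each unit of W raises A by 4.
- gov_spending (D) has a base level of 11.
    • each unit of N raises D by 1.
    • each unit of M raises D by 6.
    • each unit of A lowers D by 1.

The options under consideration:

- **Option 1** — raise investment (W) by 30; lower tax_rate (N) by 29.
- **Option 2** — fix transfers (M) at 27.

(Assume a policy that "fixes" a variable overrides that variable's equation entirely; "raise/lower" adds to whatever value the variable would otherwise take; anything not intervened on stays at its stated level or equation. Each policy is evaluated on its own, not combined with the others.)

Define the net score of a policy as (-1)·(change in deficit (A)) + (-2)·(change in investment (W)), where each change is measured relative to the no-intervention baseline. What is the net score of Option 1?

-5197

Baseline:
  N = 65
  M = 125 − 6·65 = -265
  W = 224 − 65 + 5·(-265) = -1166
  A = 270 + 65 − 2·(-265) + 4·(-1166) = -3799
Option 1 (W + 30, N − 29):
  N = 65 − 29 = 36
  M = 125 − 6·36 = -91
  W = 224 − 36 + 5·(-91) (+30 from intervention) = -237
  A = 270 + 36 − 2·(-91) + 4·(-237) = -460
ΔA = -460 − (-3799) = 3339; ΔW = -237 − (-1166) = 929
Score = (-1)·3339 + (-2)·929 = -5197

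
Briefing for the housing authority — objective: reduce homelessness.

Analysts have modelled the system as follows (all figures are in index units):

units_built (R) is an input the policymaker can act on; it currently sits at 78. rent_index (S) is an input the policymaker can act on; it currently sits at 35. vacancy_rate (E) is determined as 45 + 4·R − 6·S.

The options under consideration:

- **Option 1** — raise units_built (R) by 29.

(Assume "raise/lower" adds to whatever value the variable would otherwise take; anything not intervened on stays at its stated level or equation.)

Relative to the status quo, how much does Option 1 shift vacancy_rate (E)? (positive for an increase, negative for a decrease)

Baseline:
  R = 78
  S = 35
  E = 45 + 4·78 − 6·35 = 147
Option 1 (R + 29):
  R = 78 + 29 = 107
  S = 35
  E = 45 + 4·107 − 6·35 = 263
Change in E: 263 − 147 = 116

116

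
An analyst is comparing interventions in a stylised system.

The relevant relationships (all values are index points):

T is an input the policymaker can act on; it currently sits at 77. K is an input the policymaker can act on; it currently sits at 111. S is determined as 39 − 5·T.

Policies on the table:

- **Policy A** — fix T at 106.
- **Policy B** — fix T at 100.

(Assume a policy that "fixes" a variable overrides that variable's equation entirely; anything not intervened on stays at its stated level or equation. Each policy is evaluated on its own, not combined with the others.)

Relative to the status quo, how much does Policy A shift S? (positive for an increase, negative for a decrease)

-145

Baseline:
  T = 77
  S = 39 − 5·77 = -346
Policy A (T := 106):
  T = 106
  S = 39 − 5·106 = -491
Change in S: -491 − (-346) = -145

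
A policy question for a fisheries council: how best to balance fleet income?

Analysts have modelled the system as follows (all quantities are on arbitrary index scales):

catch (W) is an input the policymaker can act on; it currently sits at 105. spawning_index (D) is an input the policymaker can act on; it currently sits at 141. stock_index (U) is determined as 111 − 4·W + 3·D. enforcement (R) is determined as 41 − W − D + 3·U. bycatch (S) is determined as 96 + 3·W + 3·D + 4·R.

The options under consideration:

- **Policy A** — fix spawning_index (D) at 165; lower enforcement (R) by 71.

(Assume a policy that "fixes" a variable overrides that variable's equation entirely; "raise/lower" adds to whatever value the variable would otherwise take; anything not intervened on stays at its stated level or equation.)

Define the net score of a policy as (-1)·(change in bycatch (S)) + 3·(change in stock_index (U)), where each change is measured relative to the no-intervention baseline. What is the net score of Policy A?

-340

Baseline:
  W = 105
  D = 141
  U = 111 − 4·105 + 3·141 = 114
  R = 41 − 105 − 141 + 3·114 = 137
  S = 96 + 3·105 + 3·141 + 4·137 = 1382
Policy A (D := 165, R − 71):
  W = 105
  D = 165
  U = 111 − 4·105 + 3·165 = 186
  R = 41 − 105 − 165 + 3·186 (−71 from intervention) = 258
  S = 96 + 3·105 + 3·165 + 4·258 = 1938
ΔS = 1938 − 1382 = 556; ΔU = 186 − 114 = 72
Score = (-1)·556 + 3·72 = -340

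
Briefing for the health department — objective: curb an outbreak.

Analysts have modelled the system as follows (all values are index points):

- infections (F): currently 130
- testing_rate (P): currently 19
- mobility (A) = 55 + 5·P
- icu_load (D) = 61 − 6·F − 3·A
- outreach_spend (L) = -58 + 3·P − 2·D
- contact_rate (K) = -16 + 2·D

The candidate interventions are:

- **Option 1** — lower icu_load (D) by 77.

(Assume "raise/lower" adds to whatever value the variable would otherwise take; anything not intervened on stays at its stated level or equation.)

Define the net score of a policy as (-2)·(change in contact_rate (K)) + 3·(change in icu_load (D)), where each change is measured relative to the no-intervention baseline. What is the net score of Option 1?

77

Baseline:
  F = 130
  P = 19
  A = 55 + 5·19 = 150
  D = 61 − 6·130 − 3·150 = -1169
  K = -16 + 2·(-1169) = -2354
Option 1 (D − 77):
  F = 130
  P = 19
  A = 55 + 5·19 = 150
  D = 61 − 6·130 − 3·150 (−77 from intervention) = -1246
  K = -16 + 2·(-1246) = -2508
ΔK = -2508 − (-2354) = -154; ΔD = -1246 − (-1169) = -77
Score = (-2)·(-154) + 3·(-77) = 77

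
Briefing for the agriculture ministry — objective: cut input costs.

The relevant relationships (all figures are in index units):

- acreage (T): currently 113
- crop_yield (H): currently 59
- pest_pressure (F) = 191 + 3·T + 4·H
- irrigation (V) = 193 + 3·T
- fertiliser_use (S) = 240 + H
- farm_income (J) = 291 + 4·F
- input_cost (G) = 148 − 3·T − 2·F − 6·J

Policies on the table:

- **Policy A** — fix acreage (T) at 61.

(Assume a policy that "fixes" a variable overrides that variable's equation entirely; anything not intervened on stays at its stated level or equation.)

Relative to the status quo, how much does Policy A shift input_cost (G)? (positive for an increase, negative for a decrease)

4212

Baseline:
  T = 113
  H = 59
  F = 191 + 3·113 + 4·59 = 766
  J = 291 + 4·766 = 3355
  G = 148 − 3·113 − 2·766 − 6·3355 = -21853
Policy A (T := 61):
  T = 61
  H = 59
  F = 191 + 3·61 + 4·59 = 610
  J = 291 + 4·610 = 2731
  G = 148 − 3·61 − 2·610 − 6·2731 = -17641
Change in G: -17641 − (-21853) = 4212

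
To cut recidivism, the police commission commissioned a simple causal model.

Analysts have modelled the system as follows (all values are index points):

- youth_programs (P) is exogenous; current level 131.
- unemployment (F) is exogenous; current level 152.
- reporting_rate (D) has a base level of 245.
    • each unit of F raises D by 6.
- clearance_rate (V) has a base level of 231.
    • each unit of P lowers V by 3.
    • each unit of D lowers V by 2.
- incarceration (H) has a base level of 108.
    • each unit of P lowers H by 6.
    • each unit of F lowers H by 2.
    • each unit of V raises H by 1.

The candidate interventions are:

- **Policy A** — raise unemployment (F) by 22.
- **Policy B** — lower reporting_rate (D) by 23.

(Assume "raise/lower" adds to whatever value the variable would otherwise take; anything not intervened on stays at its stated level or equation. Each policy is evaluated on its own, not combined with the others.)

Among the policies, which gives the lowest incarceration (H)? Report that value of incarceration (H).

Policy A (F + 22):
  P = 131
  F = 152 + 22 = 174
  D = 245 + 6·174 = 1289
  V = 231 − 3·131 − 2·1289 = -2740
  H = 108 − 6·131 − 2·174 + (-2740) = -3766
Policy B (D − 23):
  P = 131
  F = 152
  D = 245 + 6·152 (−23 from intervention) = 1134
  V = 231 − 3·131 − 2·1134 = -2430
  H = 108 − 6·131 − 2·152 + (-2430) = -3412
Comparing — Policy A: H=-3766, Policy B: H=-3412. Lowest is -3766 (Policy A).

-3766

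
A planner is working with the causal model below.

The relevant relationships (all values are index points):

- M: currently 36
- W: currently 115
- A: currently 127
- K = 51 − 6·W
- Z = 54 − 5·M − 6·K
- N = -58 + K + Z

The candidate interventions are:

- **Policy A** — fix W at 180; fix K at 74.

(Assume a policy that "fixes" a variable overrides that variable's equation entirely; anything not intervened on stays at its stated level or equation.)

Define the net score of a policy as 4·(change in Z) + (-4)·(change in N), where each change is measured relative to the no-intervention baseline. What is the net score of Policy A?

-2852

Baseline:
  M = 36
  W = 115
  K = 51 − 6·115 = -639
  Z = 54 − 5·36 − 6·(-639) = 3708
  N = -58 + (-639) + 3708 = 3011
Policy A (W := 180, K := 74):
  M = 36
  W = 180
  K = 74
  Z = 54 − 5·36 − 6·74 = -570
  N = -58 + 74 + (-570) = -554
ΔZ = -570 − 3708 = -4278; ΔN = -554 − 3011 = -3565
Score = 4·(-4278) + (-4)·(-3565) = -2852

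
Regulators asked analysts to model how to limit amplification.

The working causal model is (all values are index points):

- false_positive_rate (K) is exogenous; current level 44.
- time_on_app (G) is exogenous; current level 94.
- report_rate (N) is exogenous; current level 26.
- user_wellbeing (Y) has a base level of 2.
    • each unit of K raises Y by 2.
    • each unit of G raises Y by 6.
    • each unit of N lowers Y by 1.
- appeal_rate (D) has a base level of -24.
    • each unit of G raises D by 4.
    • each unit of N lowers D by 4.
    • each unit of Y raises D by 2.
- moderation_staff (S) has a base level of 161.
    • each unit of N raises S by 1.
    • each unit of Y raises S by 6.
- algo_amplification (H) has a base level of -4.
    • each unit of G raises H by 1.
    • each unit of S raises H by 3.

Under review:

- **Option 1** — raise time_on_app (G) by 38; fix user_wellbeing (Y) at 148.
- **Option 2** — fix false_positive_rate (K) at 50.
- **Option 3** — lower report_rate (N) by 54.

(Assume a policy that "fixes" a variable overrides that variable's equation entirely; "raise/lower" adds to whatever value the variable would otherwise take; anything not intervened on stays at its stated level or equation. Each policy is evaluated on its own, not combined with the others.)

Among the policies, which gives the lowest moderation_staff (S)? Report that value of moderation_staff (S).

Option 1 (G + 38, Y := 148):
  K = 44
  G = 94 + 38 = 132
  N = 26
  Y = 148
  S = 161 + 26 + 6·148 = 1075
Option 2 (K := 50):
  K = 50
  G = 94
  N = 26
  Y = 2 + 2·50 + 6·94 − 26 = 640
  S = 161 + 26 + 6·640 = 4027
Option 3 (N − 54):
  K = 44
  G = 94
  N = 26 − 54 = -28
  Y = 2 + 2·44 + 6·94 − (-28) = 682
  S = 161 + (-28) + 6·682 = 4225
Comparing — Option 1: S=1075, Option 2: S=4027, Option 3: S=4225. Lowest is 1075 (Option 1).

1075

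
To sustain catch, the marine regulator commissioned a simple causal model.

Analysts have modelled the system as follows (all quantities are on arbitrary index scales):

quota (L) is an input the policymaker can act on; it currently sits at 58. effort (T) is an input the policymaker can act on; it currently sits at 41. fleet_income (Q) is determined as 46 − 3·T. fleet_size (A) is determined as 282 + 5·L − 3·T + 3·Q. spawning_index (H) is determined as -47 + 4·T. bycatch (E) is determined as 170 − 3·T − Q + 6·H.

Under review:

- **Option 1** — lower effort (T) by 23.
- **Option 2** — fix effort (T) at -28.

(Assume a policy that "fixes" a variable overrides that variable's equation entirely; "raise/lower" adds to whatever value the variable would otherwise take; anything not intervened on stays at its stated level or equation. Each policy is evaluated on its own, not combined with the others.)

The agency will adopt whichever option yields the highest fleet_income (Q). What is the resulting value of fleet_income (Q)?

130

Option 1 (T − 23):
  T = 41 − 23 = 18
  Q = 46 − 3·18 = -8
Option 2 (T := -28):
  T = -28
  Q = 46 − 3·(-28) = 130
Comparing — Option 1: Q=-8, Option 2: Q=130. Highest is 130 (Option 2).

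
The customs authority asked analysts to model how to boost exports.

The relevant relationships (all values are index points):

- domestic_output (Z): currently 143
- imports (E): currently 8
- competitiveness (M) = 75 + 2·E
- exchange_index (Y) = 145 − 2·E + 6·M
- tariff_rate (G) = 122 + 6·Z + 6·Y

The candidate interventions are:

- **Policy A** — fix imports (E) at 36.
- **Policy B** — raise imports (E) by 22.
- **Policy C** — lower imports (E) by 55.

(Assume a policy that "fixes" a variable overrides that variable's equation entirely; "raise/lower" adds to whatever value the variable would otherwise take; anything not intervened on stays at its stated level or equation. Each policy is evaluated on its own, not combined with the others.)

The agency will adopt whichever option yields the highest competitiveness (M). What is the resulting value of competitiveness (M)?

147

Policy A (E := 36):
  E = 36
  M = 75 + 2·36 = 147
Policy B (E + 22):
  E = 8 + 22 = 30
  M = 75 + 2·30 = 135
Policy C (E − 55):
  E = 8 − 55 = -47
  M = 75 + 2·(-47) = -19
Comparing — Policy A: M=147, Policy B: M=135, Policy C: M=-19. Highest is 147 (Policy A).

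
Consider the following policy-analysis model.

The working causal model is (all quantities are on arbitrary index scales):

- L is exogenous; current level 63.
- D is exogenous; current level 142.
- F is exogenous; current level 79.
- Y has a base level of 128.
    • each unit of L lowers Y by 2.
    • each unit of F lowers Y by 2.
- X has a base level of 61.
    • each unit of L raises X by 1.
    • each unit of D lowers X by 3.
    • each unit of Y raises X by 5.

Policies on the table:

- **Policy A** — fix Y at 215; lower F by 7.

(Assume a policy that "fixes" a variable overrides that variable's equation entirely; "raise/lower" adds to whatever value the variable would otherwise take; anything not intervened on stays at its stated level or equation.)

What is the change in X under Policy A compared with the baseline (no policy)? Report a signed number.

1855

Baseline:
  L = 63
  D = 142
  F = 79
  Y = 128 − 2·63 − 2·79 = -156
  X = 61 + 63 − 3·142 + 5·(-156) = -1082
Policy A (Y := 215, F − 7):
  L = 63
  D = 142
  F = 79 − 7 = 72
  Y = 215
  X = 61 + 63 − 3·142 + 5·215 = 773
Change in X: 773 − (-1082) = 1855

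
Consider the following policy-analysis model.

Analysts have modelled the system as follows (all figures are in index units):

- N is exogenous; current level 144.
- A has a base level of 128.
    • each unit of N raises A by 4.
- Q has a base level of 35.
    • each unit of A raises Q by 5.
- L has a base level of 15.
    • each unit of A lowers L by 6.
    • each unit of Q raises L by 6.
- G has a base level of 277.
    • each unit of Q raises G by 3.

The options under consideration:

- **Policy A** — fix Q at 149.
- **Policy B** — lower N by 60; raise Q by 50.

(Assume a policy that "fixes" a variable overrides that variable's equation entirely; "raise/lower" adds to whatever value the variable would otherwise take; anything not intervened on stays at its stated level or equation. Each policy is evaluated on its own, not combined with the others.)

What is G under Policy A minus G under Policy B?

-6768

Policy A (Q := 149):
  N = 144
  A = 128 + 4·144 = 704
  Q = 149
  G = 277 + 3·149 = 724
Policy B (N − 60, Q + 50):
  N = 144 − 60 = 84
  A = 128 + 4·84 = 464
  Q = 35 + 5·464 (+50 from intervention) = 2405
  G = 277 + 3·2405 = 7492
G: 724 − 7492 = -6768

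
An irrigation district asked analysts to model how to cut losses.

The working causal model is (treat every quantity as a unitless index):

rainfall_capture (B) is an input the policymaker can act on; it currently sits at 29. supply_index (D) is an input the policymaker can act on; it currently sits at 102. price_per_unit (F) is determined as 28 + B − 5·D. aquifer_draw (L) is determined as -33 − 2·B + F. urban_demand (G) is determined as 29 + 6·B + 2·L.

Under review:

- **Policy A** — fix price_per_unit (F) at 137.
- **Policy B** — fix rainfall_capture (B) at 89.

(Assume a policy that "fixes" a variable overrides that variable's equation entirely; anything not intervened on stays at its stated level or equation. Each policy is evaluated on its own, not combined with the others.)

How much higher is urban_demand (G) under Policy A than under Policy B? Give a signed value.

Policy A (F := 137):
  B = 29
  D = 102
  F = 137
  L = -33 − 2·29 + 137 = 46
  G = 29 + 6·29 + 2·46 = 295
Policy B (B := 89):
  B = 89
  D = 102
  F = 28 + 89 − 5·102 = -393
  L = -33 − 2·89 + (-393) = -604
  G = 29 + 6·89 + 2·(-604) = -645
G: 295 − (-645) = 940

940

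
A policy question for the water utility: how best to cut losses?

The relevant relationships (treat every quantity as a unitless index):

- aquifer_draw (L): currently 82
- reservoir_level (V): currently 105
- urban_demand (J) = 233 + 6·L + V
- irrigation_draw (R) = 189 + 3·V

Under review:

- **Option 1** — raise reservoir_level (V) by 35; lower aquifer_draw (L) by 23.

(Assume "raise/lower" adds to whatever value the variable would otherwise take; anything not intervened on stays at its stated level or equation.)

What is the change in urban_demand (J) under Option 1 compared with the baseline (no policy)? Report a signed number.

Baseline:
  L = 82
  V = 105
  J = 233 + 6·82 + 105 = 830
Option 1 (V + 35, L − 23):
  L = 82 − 23 = 59
  V = 105 + 35 = 140
  J = 233 + 6·59 + 140 = 727
Change in J: 727 − 830 = -103

-103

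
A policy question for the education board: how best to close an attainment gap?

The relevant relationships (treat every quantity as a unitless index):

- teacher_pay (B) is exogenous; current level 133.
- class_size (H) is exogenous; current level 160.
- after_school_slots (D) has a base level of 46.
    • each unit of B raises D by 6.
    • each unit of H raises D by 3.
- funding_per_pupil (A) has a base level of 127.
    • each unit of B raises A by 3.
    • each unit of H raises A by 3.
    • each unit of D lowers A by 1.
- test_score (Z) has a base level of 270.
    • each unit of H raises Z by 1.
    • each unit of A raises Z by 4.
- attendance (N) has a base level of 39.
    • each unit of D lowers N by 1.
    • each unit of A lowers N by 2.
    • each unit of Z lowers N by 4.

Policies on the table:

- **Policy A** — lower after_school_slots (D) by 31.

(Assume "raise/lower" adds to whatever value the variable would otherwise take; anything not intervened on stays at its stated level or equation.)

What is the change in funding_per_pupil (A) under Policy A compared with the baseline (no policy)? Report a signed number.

31

Baseline:
  B = 133
  H = 160
  D = 46 + 6·133 + 3·160 = 1324
  A = 127 + 3·133 + 3·160 − 1324 = -318
Policy A (D − 31):
  B = 133
  H = 160
  D = 46 + 6·133 + 3·160 (−31 from intervention) = 1293
  A = 127 + 3·133 + 3·160 − 1293 = -287
Change in A: -287 − (-318) = 31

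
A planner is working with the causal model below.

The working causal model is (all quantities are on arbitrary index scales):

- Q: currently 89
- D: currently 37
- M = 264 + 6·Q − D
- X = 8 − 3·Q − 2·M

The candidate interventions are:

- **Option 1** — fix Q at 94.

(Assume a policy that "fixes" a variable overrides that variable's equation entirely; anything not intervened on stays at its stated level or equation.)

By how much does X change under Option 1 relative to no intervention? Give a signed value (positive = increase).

Baseline:
  Q = 89
  D = 37
  M = 264 + 6·89 − 37 = 761
  X = 8 − 3·89 − 2·761 = -1781
Option 1 (Q := 94):
  Q = 94
  D = 37
  M = 264 + 6·94 − 37 = 791
  X = 8 − 3·94 − 2·791 = -1856
Change in X: -1856 − (-1781) = -75

-75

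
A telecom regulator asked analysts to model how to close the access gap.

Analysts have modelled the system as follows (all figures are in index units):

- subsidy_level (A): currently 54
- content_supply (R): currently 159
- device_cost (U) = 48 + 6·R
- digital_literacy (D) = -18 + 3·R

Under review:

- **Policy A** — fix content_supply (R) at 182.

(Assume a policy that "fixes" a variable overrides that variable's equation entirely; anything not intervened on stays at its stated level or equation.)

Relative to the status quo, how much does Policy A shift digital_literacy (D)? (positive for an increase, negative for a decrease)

69

Baseline:
  R = 159
  D = -18 + 3·159 = 459
Policy A (R := 182):
  R = 182
  D = -18 + 3·182 = 528
Change in D: 528 − 459 = 69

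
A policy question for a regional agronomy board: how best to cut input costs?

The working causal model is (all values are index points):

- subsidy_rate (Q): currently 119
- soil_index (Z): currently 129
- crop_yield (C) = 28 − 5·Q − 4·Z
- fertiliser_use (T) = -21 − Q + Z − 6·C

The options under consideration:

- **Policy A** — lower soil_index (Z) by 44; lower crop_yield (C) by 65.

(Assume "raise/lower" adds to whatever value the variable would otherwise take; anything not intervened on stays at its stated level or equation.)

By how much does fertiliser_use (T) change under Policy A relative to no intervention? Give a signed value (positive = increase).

-710

Baseline:
  Q = 119
  Z = 129
  C = 28 − 5·119 − 4·129 = -1083
  T = -21 − 119 + 129 − 6·(-1083) = 6487
Policy A (Z − 44, C − 65):
  Q = 119
  Z = 129 − 44 = 85
  C = 28 − 5·119 − 4·85 (−65 from intervention) = -972
  T = -21 − 119 + 85 − 6·(-972) = 5777
Change in T: 5777 − 6487 = -710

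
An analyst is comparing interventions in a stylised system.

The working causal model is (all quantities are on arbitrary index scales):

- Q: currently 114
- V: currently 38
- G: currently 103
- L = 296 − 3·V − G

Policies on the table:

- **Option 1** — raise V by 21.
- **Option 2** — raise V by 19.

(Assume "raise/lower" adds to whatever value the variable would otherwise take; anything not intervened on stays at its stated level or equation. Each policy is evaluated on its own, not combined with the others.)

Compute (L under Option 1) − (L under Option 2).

-6

Option 1 (V + 21):
  V = 38 + 21 = 59
  G = 103
  L = 296 − 3·59 − 103 = 16
Option 2 (V + 19):
  V = 38 + 19 = 57
  G = 103
  L = 296 − 3·57 − 103 = 22
L: 16 − 22 = -6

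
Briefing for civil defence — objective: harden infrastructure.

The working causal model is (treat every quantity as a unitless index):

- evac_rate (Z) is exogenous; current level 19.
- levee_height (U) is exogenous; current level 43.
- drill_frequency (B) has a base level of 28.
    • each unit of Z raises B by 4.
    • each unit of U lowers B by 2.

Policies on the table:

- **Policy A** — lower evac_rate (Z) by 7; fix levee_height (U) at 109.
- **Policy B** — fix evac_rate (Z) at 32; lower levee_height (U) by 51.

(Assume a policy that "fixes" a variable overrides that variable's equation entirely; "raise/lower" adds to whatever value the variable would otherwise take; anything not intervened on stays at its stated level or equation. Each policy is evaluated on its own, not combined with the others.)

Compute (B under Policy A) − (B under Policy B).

Policy A (Z − 7, U := 109):
  Z = 19 − 7 = 12
  U = 109
  B = 28 + 4·12 − 2·109 = -142
Policy B (Z := 32, U − 51):
  Z = 32
  U = 43 − 51 = -8
  B = 28 + 4·32 − 2·(-8) = 172
B: -142 − 172 = -314

-314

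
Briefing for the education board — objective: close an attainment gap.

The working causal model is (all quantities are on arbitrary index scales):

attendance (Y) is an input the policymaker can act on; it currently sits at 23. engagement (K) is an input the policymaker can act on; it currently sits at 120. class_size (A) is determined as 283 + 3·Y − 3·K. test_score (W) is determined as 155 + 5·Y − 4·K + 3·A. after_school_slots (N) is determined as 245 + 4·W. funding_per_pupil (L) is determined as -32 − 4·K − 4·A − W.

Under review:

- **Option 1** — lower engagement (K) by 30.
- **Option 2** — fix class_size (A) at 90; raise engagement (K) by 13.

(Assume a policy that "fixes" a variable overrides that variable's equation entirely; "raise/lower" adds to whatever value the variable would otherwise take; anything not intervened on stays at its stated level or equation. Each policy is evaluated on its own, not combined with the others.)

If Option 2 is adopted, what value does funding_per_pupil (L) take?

-932

Option 2 (A := 90, K + 13):
  Y = 23
  K = 120 + 13 = 133
  A = 90
  W = 155 + 5·23 − 4·133 + 3·90 = 8
  L = -32 − 4·133 − 4·90 − 8 = -932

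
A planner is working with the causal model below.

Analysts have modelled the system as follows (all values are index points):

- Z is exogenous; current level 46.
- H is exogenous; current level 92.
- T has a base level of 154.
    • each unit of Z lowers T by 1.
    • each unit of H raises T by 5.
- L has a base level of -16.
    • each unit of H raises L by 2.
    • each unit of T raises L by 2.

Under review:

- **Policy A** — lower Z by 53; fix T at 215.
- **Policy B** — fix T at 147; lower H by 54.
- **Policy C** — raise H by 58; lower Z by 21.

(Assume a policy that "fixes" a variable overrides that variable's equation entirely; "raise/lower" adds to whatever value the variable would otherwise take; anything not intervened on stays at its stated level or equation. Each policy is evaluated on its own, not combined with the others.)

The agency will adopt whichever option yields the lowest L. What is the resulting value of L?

354

Policy A (Z − 53, T := 215):
  Z = 46 − 53 = -7
  H = 92
  T = 215
  L = -16 + 2·92 + 2·215 = 598
Policy B (T := 147, H − 54):
  Z = 46
  H = 92 − 54 = 38
  T = 147
  L = -16 + 2·38 + 2·147 = 354
Policy C (H + 58, Z − 21):
  Z = 46 − 21 = 25
  H = 92 + 58 = 150
  T = 154 − 25 + 5·150 = 879
  L = -16 + 2·150 + 2·879 = 2042
Comparing — Policy A: L=598, Policy B: L=354, Policy C: L=2042. Lowest is 354 (Policy B).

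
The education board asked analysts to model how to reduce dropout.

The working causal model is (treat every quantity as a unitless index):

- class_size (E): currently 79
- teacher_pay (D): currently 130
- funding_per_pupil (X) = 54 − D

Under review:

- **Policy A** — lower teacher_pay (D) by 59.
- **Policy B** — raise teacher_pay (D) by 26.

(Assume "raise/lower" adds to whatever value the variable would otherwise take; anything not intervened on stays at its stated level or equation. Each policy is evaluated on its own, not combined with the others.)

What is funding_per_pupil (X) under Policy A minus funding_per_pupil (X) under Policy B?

Policy A (D − 59):
  D = 130 − 59 = 71
  X = 54 − 71 = -17
Policy B (D + 26):
  D = 130 + 26 = 156
  X = 54 − 156 = -102
X: -17 − (-102) = 85

85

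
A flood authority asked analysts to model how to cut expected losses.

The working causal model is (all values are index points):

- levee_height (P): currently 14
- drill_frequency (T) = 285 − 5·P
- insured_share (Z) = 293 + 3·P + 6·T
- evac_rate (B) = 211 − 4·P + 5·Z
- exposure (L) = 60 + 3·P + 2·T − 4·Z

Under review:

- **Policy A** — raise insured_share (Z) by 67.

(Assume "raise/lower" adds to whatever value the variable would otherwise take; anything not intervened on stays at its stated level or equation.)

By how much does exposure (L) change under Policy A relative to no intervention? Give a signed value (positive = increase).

-268

Baseline:
  P = 14
  T = 285 − 5·14 = 215
  Z = 293 + 3·14 + 6·215 = 1625
  L = 60 + 3·14 + 2·215 − 4·1625 = -5968
Policy A (Z + 67):
  P = 14
  T = 285 − 5·14 = 215
  Z = 293 + 3·14 + 6·215 (+67 from intervention) = 1692
  L = 60 + 3·14 + 2·215 − 4·1692 = -6236
Change in L: -6236 − (-5968) = -268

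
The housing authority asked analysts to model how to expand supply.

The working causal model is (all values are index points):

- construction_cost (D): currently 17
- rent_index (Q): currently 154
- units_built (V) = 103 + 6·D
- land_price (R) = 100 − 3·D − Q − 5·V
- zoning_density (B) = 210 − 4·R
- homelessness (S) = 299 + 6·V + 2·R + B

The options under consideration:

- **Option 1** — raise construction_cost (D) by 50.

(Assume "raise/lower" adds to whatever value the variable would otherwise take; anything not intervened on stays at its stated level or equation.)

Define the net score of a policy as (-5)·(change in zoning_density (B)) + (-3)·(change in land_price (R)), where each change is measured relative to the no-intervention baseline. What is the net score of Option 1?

-28050

Baseline:
  D = 17
  Q = 154
  V = 103 + 6·17 = 205
  R = 100 − 3·17 − 154 − 5·205 = -1130
  B = 210 − 4·(-1130) = 4730
Option 1 (D + 50):
  D = 17 + 50 = 67
  Q = 154
  V = 103 + 6·67 = 505
  R = 100 − 3·67 − 154 − 5·505 = -2780
  B = 210 − 4·(-2780) = 11330
ΔB = 11330 − 4730 = 6600; ΔR = -2780 − (-1130) = -1650
Score = (-5)·6600 + (-3)·(-1650) = -28050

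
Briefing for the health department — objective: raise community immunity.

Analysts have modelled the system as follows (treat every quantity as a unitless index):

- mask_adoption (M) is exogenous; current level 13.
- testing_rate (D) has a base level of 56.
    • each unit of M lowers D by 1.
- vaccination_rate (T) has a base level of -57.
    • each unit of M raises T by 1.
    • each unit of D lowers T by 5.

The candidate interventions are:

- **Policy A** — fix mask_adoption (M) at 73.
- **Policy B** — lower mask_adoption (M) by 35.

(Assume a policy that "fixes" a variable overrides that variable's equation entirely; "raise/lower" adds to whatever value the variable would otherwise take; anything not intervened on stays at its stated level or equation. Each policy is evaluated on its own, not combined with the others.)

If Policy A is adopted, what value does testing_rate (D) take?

-17

Policy A (M := 73):
  M = 73
  D = 56 − 73 = -17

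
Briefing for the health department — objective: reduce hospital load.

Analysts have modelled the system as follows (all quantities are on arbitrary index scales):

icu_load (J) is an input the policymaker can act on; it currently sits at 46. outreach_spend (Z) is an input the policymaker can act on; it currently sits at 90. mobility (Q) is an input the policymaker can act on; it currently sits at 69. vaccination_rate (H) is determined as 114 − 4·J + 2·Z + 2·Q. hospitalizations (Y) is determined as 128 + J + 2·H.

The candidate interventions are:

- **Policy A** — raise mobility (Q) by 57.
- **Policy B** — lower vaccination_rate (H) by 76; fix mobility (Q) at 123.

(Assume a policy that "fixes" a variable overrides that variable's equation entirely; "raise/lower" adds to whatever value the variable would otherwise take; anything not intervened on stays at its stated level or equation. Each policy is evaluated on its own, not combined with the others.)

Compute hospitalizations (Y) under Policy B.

734

Policy B (H − 76, Q := 123):
  J = 46
  Z = 90
  Q = 123
  H = 114 − 4·46 + 2·90 + 2·123 (−76 from intervention) = 280
  Y = 128 + 46 + 2·280 = 734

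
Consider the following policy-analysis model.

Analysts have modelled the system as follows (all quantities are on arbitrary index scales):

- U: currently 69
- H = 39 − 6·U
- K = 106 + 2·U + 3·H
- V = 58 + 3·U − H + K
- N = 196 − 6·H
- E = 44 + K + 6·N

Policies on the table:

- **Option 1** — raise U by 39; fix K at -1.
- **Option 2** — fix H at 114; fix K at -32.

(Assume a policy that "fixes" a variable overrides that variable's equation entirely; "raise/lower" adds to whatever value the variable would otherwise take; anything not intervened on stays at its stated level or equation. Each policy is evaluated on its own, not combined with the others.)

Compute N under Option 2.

-488

Option 2 (H := 114, K := -32):
  U = 69
  H = 114
  N = 196 − 6·114 = -488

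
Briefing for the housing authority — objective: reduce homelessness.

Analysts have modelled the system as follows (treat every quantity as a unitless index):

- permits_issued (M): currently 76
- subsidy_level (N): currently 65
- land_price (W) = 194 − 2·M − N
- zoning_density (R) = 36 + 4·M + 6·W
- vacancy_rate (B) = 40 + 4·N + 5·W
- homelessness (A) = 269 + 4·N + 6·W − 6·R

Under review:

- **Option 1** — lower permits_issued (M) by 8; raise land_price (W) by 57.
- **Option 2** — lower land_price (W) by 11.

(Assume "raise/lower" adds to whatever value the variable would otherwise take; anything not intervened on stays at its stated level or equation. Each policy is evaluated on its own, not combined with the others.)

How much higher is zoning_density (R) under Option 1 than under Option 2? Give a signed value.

Option 1 (M − 8, W + 57):
  M = 76 − 8 = 68
  N = 65
  W = 194 − 2·68 − 65 (+57 from intervention) = 50
  R = 36 + 4·68 + 6·50 = 608
Option 2 (W − 11):
  M = 76
  N = 65
  W = 194 − 2·76 − 65 (−11 from intervention) = -34
  R = 36 + 4·76 + 6·(-34) = 136
R: 608 − 136 = 472

472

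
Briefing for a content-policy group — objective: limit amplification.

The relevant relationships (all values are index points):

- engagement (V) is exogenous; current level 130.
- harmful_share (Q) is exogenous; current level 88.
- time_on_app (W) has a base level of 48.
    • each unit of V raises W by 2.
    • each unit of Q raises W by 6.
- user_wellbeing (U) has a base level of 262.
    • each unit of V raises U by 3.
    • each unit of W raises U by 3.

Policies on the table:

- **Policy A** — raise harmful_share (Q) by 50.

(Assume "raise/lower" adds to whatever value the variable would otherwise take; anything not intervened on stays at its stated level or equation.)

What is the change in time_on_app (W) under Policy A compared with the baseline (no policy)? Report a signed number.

Baseline:
  V = 130
  Q = 88
  W = 48 + 2·130 + 6·88 = 836
Policy A (Q + 50):
  V = 130
  Q = 88 + 50 = 138
  W = 48 + 2·130 + 6·138 = 1136
Change in W: 1136 − 836 = 300

300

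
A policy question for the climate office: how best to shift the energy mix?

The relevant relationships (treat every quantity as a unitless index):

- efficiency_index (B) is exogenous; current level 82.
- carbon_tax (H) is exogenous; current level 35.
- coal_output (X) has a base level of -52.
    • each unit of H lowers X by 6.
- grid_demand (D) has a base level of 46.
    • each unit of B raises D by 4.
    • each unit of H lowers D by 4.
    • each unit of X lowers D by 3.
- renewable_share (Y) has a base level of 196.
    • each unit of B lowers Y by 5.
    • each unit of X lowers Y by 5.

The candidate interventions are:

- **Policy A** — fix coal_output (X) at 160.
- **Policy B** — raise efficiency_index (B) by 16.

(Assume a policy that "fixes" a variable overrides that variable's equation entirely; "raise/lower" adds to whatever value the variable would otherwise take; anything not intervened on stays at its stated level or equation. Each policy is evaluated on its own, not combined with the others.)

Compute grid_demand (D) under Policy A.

Policy A (X := 160):
  B = 82
  H = 35
  X = 160
  D = 46 + 4·82 − 4·35 − 3·160 = -246

-246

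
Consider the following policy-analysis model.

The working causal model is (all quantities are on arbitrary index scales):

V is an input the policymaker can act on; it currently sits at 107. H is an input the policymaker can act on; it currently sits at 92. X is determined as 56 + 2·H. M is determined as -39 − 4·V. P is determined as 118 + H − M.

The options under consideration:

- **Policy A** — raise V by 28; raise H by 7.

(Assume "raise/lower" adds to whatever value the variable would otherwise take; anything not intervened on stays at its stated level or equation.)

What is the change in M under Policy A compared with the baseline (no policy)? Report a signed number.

-112

Baseline:
  V = 107
  M = -39 − 4·107 = -467
Policy A (V + 28, H + 7):
  V = 107 + 28 = 135
  M = -39 − 4·135 = -579
Change in M: -579 − (-467) = -112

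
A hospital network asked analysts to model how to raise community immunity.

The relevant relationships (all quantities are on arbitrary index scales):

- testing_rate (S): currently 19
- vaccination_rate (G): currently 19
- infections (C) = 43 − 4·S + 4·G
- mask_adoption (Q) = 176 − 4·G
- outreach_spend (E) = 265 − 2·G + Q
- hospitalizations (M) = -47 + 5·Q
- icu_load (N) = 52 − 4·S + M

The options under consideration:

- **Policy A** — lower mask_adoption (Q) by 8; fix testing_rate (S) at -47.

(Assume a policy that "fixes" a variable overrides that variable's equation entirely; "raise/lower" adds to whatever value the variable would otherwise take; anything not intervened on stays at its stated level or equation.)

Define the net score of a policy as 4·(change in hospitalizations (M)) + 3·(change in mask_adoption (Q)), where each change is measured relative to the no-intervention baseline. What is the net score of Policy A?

-184

Baseline:
  G = 19
  Q = 176 − 4·19 = 100
  M = -47 + 5·100 = 453
Policy A (Q − 8, S := -47):
  G = 19
  Q = 176 − 4·19 (−8 from intervention) = 92
  M = -47 + 5·92 = 413
ΔM = 413 − 453 = -40; ΔQ = 92 − 100 = -8
Score = 4·(-40) + 3·(-8) = -184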